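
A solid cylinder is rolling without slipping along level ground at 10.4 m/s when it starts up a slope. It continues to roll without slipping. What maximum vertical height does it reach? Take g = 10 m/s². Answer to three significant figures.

Here I = (1/2)MR², so the shape factor k = I/(MR²) = 0.5.
Since it rolls without slipping, ω = v/R and KE = ½Mv² + ½Iω² = ½(1+k)Mv² = (3/4)Mv².
All of this converts to potential energy at the highest point: (3/4)Mv₀² = Mgh.
Thus h = (1+k)v₀²/(2g) = 1.5 × 10.4² / (2 × 10) ≈ 8.11 m.

h ≈ 8.11 m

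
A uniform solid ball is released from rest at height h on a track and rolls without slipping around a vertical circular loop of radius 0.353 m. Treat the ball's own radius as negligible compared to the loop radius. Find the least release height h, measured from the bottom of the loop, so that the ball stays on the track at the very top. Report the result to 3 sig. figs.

The moment of inertia is (2/5)MR², giving k ≡ I/(MR²) = 0.4.
At the top of the loop, the minimum-contact condition is Mg = Mv_top²/r, so v_top² = gr.
With ω = v/R, the kinetic energy at speed v is ½(1+k)Mv² = (7/10)Mv².
Energy conservation from release (height h) to the top (height 2r): Mgh = Mg(2r) + (7/10)M·gr.
Thus h_min = 2r + (1+k)r/2 = r(2 + 1.4/2) = 0.353 × 2.7 ≈ 0.953 m.

h_min ≈ 0.953 m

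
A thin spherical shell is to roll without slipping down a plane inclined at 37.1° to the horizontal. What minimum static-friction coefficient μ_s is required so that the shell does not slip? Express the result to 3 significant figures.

μ_min ≈ 0.303

For this body I = (2/3)MR², i.e. k = I/(MR²) = 2/3.
Newton's second law down the slope: Mg sinθ − f = Ma. The torque equation fR = Iα (with α = a/R) gives f = kMa.
These give a = g sinθ/(1+k) and the required friction f = kMg sinθ/(1+k).
With N = Mg cosθ, the no-slip condition f ≤ μN gives μ_min = f/N = k tanθ/(1+k).
μ_min = (2/3) × tan37.1° / 1.667 ≈ 0.303.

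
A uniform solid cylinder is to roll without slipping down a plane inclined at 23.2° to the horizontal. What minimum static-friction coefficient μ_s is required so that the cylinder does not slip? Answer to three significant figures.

For this body I = (1/2)MR², i.e. k = I/(MR²) = 0.5.
Translational: Mg sinθ − f = Ma. Rotational about the CM: fR = Iα = kMRa, so f = kMa.
These give a = g sinθ/(1+k) and the required friction f = kMg sinθ/(1+k).
The normal force is N = Mg cosθ, so μ_min = f/N = k tanθ/(1+k).
μ_min = 0.5 × tan23.2° / 1.5 ≈ 0.143.

μ_min ≈ 0.143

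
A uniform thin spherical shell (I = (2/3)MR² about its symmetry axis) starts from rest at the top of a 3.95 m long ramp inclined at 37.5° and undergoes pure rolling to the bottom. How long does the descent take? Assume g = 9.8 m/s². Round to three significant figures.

With I = (2/3)MR², the ratio k = I/(MR²) is 2/3.
Along the incline Mg sinθ − f = Ma, and torque about the center fR = Iα = kMR²(a/R) gives f = kMa.
Hence a = g sinθ/(1+k) = 9.8×sin37.5°/1.667 = 3.58 m/s².
Starting from rest, L = ½at², so t = √(2L/a) = √(2×3.95/3.58) ≈ 1.49 s.

t ≈ 1.49 s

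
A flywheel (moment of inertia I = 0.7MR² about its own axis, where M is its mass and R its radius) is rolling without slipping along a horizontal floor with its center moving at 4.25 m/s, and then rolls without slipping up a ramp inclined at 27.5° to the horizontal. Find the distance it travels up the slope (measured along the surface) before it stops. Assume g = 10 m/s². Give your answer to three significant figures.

For this body I = 0.7MR², i.e. k = I/(MR²) = 0.7.
Since it rolls without slipping, ω = v/R and KE = ½Mv² + ½Iω² = ½(1+k)Mv² = (17/20)Mv².
Setting this equal to Mgh gives the vertical rise h = (1+k)v₀²/(2g) = 1.7×4.25²/(2×10) = 1.535 m.
Along the incline, d = h/sinθ = 1.535/sin27.5° ≈ 3.32 m.

d ≈ 3.32 m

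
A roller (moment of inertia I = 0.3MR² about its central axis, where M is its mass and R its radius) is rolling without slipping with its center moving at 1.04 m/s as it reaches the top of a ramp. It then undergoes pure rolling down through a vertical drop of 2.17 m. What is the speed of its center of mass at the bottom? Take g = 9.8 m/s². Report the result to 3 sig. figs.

Here I = 0.3MR², so the shape factor k = I/(MR²) = 0.3.
Pure rolling means v = ωR; then KE = ½Mv² + ½I(v/R)² = ½(1+k)Mv² = (13/20)Mv².
Energy conservation: (13/20)Mv₀² + Mgh = (13/20)Mv², so v² = v₀² + 2gh/(1+k).
v = √(1.04² + 2×9.8×2.17/1.3) = √33.8 ≈ 5.81 m/s.

v ≈ 5.81 m/s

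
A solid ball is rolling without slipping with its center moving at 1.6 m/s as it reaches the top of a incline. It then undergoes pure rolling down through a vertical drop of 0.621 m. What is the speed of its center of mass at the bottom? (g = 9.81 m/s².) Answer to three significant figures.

v ≈ 3.36 m/s

Here I = (2/5)MR², so the shape factor k = I/(MR²) = 0.4.
Pure rolling means v = ωR; then KE = ½Mv² + ½I(v/R)² = ½(1+k)Mv² = (7/10)Mv².
Conserving energy between top and bottom: (7/10)Mv² = (7/10)Mv₀² + Mgh, hence v² = v₀² + 2gh/(1+k).
v = √(1.6² + 2×9.81×0.621/1.4) = √11.26 ≈ 3.36 m/s.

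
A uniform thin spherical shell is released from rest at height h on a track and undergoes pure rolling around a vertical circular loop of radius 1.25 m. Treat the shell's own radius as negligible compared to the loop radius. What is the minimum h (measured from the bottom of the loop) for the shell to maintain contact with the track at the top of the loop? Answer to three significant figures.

h_min ≈ 3.54 m

The moment of inertia is (2/3)MR², giving k ≡ I/(MR²) = 2/3.
At the top, contact is just lost when gravity alone supplies the centripetal force: Mg = Mv_top²/r, i.e. v_top² = gr.
With ω = v/R, the kinetic energy at speed v is ½(1+k)Mv² = (5/6)Mv².
Energy conservation from release (height h) to the top (height 2r): Mgh = Mg(2r) + (5/6)M·gr.
Thus h_min = 2r + (1+k)r/2 = r(2 + 1.667/2) = 1.25 × 2.833 ≈ 3.54 m.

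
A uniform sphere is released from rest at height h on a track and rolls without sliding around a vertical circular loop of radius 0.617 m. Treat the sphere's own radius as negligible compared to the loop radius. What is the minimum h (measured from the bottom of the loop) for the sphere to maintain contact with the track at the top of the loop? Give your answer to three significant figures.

With I = (2/5)MR², the ratio k = I/(MR²) is 0.4.
At the top of the loop, the minimum-contact condition is Mg = Mv_top²/r, so v_top² = gr.
With ω = v/R, the kinetic energy at speed v is ½(1+k)Mv² = (7/10)Mv².
Energy conservation from release (height h) to the top (height 2r): Mgh = Mg(2r) + (7/10)M·gr.
Thus h_min = 2r + (1+k)r/2 = r(2 + 1.4/2) = 0.617 × 2.7 ≈ 1.67 m.

h_min ≈ 1.67 m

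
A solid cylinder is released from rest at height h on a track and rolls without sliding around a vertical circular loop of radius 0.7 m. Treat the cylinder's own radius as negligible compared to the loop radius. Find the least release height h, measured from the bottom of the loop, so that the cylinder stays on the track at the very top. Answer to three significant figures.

Here I = (1/2)MR², so the shape factor k = I/(MR²) = 0.5.
At the top, contact is just lost when gravity alone supplies the centripetal force: Mg = Mv_top²/r, i.e. v_top² = gr.
With ω = v/R, the kinetic energy at speed v is ½(1+k)Mv² = (3/4)Mv².
Energy conservation from release (height h) to the top (height 2r): Mgh = Mg(2r) + (3/4)M·gr.
Thus h_min = 2r + (1+k)r/2 = r(2 + 1.5/2) = 0.7 × 2.75 ≈ 1.93 m.

h_min ≈ 1.93 m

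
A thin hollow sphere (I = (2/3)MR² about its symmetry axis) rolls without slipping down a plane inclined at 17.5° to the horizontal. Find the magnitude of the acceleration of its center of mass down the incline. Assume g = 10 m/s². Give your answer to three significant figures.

With I = (2/3)MR², the ratio k = I/(MR²) is 2/3.
Newton's second law down the slope: Mg sinθ − f = Ma. The torque equation fR = Iα (with α = a/R) gives f = kMa.
Eliminating f: Mg sinθ = (1+k)Ma, so a = g sinθ/(1+k) = 10 × sin17.5° / 1.667 ≈ 1.80 m/s².

a ≈ 1.80 m/s²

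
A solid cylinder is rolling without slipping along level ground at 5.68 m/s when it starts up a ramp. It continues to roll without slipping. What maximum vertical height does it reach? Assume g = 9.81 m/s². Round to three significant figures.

The moment of inertia is (1/2)MR², giving k ≡ I/(MR²) = 0.5.
Rolling without slipping gives ω = v/R, so the total kinetic energy is ½Mv² + ½Iω² = ½(1+k)Mv² = (3/4)Mv².
All of this converts to potential energy at the highest point: (3/4)Mv₀² = Mgh.
Thus h = (1+k)v₀²/(2g) = 1.5 × 5.68² / (2 × 9.81) ≈ 2.47 m.

h ≈ 2.47 m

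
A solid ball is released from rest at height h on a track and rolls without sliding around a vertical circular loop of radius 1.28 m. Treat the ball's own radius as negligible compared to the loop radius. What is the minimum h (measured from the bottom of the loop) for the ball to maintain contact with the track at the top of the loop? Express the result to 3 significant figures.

For this body I = (2/5)MR², i.e. k = I/(MR²) = 0.4.
At the top of the loop, the minimum-contact condition is Mg = Mv_top²/r, so v_top² = gr.
With ω = v/R, the kinetic energy at speed v is ½(1+k)Mv² = (7/10)Mv².
Energy conservation from release (height h) to the top (height 2r): Mgh = Mg(2r) + (7/10)M·gr.
Thus h_min = 2r + (1+k)r/2 = r(2 + 1.4/2) = 1.28 × 2.7 ≈ 3.46 m.

h_min ≈ 3.46 m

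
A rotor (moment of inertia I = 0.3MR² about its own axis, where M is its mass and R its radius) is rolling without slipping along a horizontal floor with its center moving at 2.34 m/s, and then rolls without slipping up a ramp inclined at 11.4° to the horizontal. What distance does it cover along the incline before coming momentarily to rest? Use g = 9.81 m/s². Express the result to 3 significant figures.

d ≈ 1.84 m

For this body I = 0.3MR², i.e. k = I/(MR²) = 0.3.
Since it rolls without slipping, ω = v/R and KE = ½Mv² + ½Iω² = ½(1+k)Mv² = (13/20)Mv².
Setting this equal to Mgh gives the vertical rise h = (1+k)v₀²/(2g) = 1.3×2.34²/(2×9.81) = 0.3628 m.
The distance along the slope is d = h/sinθ = 0.3628/sin11.4° ≈ 1.84 m.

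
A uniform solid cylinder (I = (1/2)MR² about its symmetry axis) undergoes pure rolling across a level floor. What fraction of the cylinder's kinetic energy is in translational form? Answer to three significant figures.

fraction ≈ 0.667

The moment of inertia is (1/2)MR², giving k ≡ I/(MR²) = 0.5.
With ω = v/R, KE_trans = ½Mv² and KE_rot = ½Iω² = ½kMv², so KE_total = ½(1+k)Mv².
The translational fraction is therefore 1/(1+k) = 1/1.5 ≈ 0.667.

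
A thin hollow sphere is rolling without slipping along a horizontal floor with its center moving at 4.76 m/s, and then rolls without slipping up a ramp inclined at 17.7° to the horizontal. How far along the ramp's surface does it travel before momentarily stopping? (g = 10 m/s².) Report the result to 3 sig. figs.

Here I = (2/3)MR², so the shape factor k = I/(MR²) = 2/3.
The rolling condition ω = v/R makes the rotational term ½I(v/R)² = ½kMv², so KE_total = ½(1+k)Mv² = (5/6)Mv².
Setting this equal to Mgh gives the vertical rise h = (1+k)v₀²/(2g) = 1.667×4.76²/(2×10) = 1.888 m.
The distance along the slope is d = h/sinθ = 1.888/sin17.7° ≈ 6.21 m.

d ≈ 6.21 m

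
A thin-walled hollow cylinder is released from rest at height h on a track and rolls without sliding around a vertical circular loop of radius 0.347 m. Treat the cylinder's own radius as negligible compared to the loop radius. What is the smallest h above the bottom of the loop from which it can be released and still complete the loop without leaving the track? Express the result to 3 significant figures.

For this body I = MR², i.e. k = I/(MR²) = 1.
At the top of the loop, the minimum-contact condition is Mg = Mv_top²/r, so v_top² = gr.
With ω = v/R, the kinetic energy at speed v is ½(1+k)Mv² = Mv².
Energy conservation from release (height h) to the top (height 2r): Mgh = Mg(2r) + M·gr.
Thus h_min = 2r + (1+k)r/2 = r(2 + 2/2) = 0.347 × 3 ≈ 1.04 m.

h_min ≈ 1.04 m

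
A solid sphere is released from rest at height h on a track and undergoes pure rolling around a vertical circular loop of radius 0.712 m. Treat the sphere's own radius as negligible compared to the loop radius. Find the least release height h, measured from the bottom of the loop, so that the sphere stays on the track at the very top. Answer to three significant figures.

With I = (2/5)MR², the ratio k = I/(MR²) is 0.4.
At the top of the loop, the minimum-contact condition is Mg = Mv_top²/r, so v_top² = gr.
With ω = v/R, the kinetic energy at speed v is ½(1+k)Mv² = (7/10)Mv².
Energy conservation from release (height h) to the top (height 2r): Mgh = Mg(2r) + (7/10)M·gr.
Thus h_min = 2r + (1+k)r/2 = r(2 + 1.4/2) = 0.712 × 2.7 ≈ 1.92 m.

h_min ≈ 1.92 m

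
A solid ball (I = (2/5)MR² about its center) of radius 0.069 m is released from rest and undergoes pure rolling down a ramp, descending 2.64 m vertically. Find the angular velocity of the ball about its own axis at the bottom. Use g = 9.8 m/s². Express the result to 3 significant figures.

ω ≈ 88.1 rad/s

For this body I = (2/5)MR², i.e. k = I/(MR²) = 0.4.
Since it rolls without slipping, ω = v/R and KE = ½Mv² + ½Iω² = ½(1+k)Mv² = (7/10)Mv².
Energy conservation Mgh = ½(1+k)Mv² gives v = √(2gh/(1+k)) = √(2 × 9.8 × 2.64 / 1.4) = 6.079 m/s.
Then ω = v/R = 6.079 / 0.069 ≈ 88.1 rad/s.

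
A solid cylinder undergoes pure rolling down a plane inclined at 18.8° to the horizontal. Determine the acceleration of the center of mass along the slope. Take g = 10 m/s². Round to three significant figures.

Here I = (1/2)MR², so the shape factor k = I/(MR²) = 0.5.
Newton's second law down the slope: Mg sinθ − f = Ma. The torque equation fR = Iα (with α = a/R) gives f = kMa.
Eliminating f: Mg sinθ = (1+k)Ma, so a = g sinθ/(1+k) = 10 × sin18.8° / 1.5 ≈ 2.15 m/s².

a ≈ 2.15 m/s²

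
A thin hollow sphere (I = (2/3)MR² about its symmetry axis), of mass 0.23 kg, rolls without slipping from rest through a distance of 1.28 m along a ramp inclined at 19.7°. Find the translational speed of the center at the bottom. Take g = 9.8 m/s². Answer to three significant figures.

v ≈ 2.25 m/s

With I = (2/3)MR², the ratio k = I/(MR²) is 2/3.
The rolling condition ω = v/R makes the rotational term ½I(v/R)² = ½kMv², so KE_total = ½(1+k)Mv² = (5/6)Mv².
The vertical drop is h = L sinθ = 1.28 × sin19.7° = 0.4315 m.
Energy conservation: Mgh = (5/6)Mv², so v = √(2gh/(1+k)) = √(2 × 9.8 × 0.4315 / 1.667) ≈ 2.25 m/s.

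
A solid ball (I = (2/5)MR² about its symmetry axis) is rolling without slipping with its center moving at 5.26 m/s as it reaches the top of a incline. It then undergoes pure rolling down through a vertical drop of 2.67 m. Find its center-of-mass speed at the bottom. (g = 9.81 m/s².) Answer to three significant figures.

For this body I = (2/5)MR², i.e. k = I/(MR²) = 0.4.
Pure rolling means v = ωR; then KE = ½Mv² + ½I(v/R)² = ½(1+k)Mv² = (7/10)Mv².
Energy conservation: (7/10)Mv₀² + Mgh = (7/10)Mv², so v² = v₀² + 2gh/(1+k).
v = √(5.26² + 2×9.81×2.67/1.4) = √65.09 ≈ 8.07 m/s.

v ≈ 8.07 m/s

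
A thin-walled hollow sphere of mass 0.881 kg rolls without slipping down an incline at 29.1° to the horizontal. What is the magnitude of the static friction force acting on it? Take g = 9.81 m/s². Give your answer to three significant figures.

With I = (2/3)MR², the ratio k = I/(MR²) is 2/3.
Newton's second law down the slope: Mg sinθ − f = Ma. The torque equation fR = Iα (with α = a/R) gives f = kMa.
Combining, a = g sinθ/(1+k) and f = kMa = kMg sinθ/(1+k).
f = (2/3) × 0.881 × 9.81 × sin29.1° / 1.667 ≈ 1.68 N.

f ≈ 1.68 N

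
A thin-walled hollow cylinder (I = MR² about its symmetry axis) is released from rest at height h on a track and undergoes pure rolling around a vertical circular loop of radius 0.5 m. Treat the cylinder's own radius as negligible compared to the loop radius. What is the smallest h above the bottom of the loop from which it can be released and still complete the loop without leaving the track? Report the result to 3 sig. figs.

With I = MR², the ratio k = I/(MR²) is 1.
At the top of the loop, the minimum-contact condition is Mg = Mv_top²/r, so v_top² = gr.
With ω = v/R, the kinetic energy at speed v is ½(1+k)Mv² = Mv².
Energy conservation from release (height h) to the top (height 2r): Mgh = Mg(2r) + M·gr.
Thus h_min = 2r + (1+k)r/2 = r(2 + 2/2) = 0.5 × 3 ≈ 1.50 m.

h_min ≈ 1.50 m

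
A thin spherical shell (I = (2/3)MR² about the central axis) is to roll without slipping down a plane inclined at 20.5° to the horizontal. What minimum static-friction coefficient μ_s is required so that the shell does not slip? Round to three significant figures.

With I = (2/3)MR², the ratio k = I/(MR²) is 2/3.
Along the incline Mg sinθ − f = Ma, and torque about the center fR = Iα = kMR²(a/R) gives f = kMa.
These give a = g sinθ/(1+k) and the required friction f = kMg sinθ/(1+k).
The normal force is N = Mg cosθ, so μ_min = f/N = k tanθ/(1+k).
μ_min = (2/3) × tan20.5° / 1.667 ≈ 0.150.

μ_min ≈ 0.150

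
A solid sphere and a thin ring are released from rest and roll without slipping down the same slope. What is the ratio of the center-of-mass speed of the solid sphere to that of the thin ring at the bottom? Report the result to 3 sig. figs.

Each satisfies Mgh = ½(1+k)Mv² with k = I/(MR²), so v ∝ 1/√(1+k).
For the solid sphere k = 0.4; for the thin ring k = 1.
v₁/v₂ = √((1+k₂)/(1+k₁)) = √(2/1.4) ≈ 1.20.

v_ratio ≈ 1.20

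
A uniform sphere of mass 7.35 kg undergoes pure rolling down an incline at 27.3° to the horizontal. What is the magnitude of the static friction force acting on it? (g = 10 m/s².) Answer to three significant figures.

f ≈ 9.63 N

With I = (2/5)MR², the ratio k = I/(MR²) is 0.4.
Newton's second law down the slope: Mg sinθ − f = Ma. The torque equation fR = Iα (with α = a/R) gives f = kMa.
Combining, a = g sinθ/(1+k) and f = kMa = kMg sinθ/(1+k).
f = 0.4 × 7.35 × 10 × sin27.3° / 1.4 ≈ 9.63 N.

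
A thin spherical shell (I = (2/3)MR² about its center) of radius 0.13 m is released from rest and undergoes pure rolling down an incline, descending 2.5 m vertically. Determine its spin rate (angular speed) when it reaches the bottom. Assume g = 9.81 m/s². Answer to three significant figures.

ω ≈ 41.7 rad/s

The moment of inertia is (2/3)MR², giving k ≡ I/(MR²) = 2/3.
Since it rolls without slipping, ω = v/R and KE = ½Mv² + ½Iω² = ½(1+k)Mv² = (5/6)Mv².
Energy conservation Mgh = ½(1+k)Mv² gives v = √(2gh/(1+k)) = √(2 × 9.81 × 2.5 / 1.667) = 5.425 m/s.
Then ω = v/R = 5.425 / 0.13 ≈ 41.7 rad/s.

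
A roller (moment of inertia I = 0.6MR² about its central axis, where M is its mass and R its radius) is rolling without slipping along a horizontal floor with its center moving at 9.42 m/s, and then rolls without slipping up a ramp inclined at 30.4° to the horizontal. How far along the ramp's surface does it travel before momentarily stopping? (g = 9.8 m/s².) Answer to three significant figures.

d ≈ 14.3 m

With I = 0.6MR², the ratio k = I/(MR²) is 0.6.
Pure rolling means v = ωR; then KE = ½Mv² + ½I(v/R)² = ½(1+k)Mv² = (4/5)Mv².
Setting this equal to Mgh gives the vertical rise h = (1+k)v₀²/(2g) = 1.6×9.42²/(2×9.8) = 7.244 m.
The distance along the slope is d = h/sinθ = 7.244/sin30.4° ≈ 14.3 m.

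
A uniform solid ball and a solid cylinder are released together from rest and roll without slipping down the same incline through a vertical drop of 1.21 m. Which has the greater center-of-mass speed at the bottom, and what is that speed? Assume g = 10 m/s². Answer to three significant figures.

the uniform solid ball, at v ≈ 4.16 m/s

For rolling without slipping, Mgh = ½(1+k)Mv² where k = I/(MR²), so v = √(2gh/(1+k)).
Uniform solid ball: k = 0.4, giving v = √(2×10×1.21/1.4) = 4.158 m/s.
Solid cylinder: k = 0.5, giving v = √(2×10×1.21/1.5) = 4.017 m/s.
The smaller k wins: the uniform solid ball, at ≈ 4.16 m/s.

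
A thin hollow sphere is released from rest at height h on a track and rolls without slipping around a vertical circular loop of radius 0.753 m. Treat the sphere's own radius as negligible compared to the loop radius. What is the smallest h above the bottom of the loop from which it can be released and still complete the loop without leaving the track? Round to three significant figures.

For this body I = (2/3)MR², i.e. k = I/(MR²) = 2/3.
At the top of the loop, the minimum-contact condition is Mg = Mv_top²/r, so v_top² = gr.
With ω = v/R, the kinetic energy at speed v is ½(1+k)Mv² = (5/6)Mv².
Energy conservation from release (height h) to the top (height 2r): Mgh = Mg(2r) + (5/6)M·gr.
Thus h_min = 2r + (1+k)r/2 = r(2 + 1.667/2) = 0.753 × 2.833 ≈ 2.13 m.

h_min ≈ 2.13 m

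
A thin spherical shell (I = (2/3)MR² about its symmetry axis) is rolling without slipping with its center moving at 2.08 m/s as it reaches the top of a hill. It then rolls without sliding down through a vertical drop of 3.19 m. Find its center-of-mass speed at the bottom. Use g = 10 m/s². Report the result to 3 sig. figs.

For this body I = (2/3)MR², i.e. k = I/(MR²) = 2/3.
Rolling without slipping gives ω = v/R, so the total kinetic energy is ½Mv² + ½Iω² = ½(1+k)Mv² = (5/6)Mv².
Energy conservation: (5/6)Mv₀² + Mgh = (5/6)Mv², so v² = v₀² + 2gh/(1+k).
v = √(2.08² + 2×10×3.19/1.667) = √42.61 ≈ 6.53 m/s.

v ≈ 6.53 m/s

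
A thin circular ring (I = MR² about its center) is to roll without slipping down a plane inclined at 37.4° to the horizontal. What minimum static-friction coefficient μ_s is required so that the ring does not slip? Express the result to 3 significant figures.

The moment of inertia is MR², giving k ≡ I/(MR²) = 1.
Newton's second law down the slope: Mg sinθ − f = Ma. The torque equation fR = Iα (with α = a/R) gives f = kMa.
These give a = g sinθ/(1+k) and the required friction f = kMg sinθ/(1+k).
With N = Mg cosθ, the no-slip condition f ≤ μN gives μ_min = f/N = k tanθ/(1+k).
μ_min = 1 × tan37.4° / 2 ≈ 0.382.

μ_min ≈ 0.382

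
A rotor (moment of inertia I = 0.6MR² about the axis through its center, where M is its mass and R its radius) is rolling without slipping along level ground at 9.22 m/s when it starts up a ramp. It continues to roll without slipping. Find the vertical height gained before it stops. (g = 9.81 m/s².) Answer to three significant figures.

For this body I = 0.6MR², i.e. k = I/(MR²) = 0.6.
Pure rolling means v = ωR; then KE = ½Mv² + ½I(v/R)² = ½(1+k)Mv² = (4/5)Mv².
At the top the kinetic energy is zero, so (4/5)Mv₀² = Mgh.
Thus h = (1+k)v₀²/(2g) = 1.6 × 9.22² / (2 × 9.81) ≈ 6.93 m.

h ≈ 6.93 m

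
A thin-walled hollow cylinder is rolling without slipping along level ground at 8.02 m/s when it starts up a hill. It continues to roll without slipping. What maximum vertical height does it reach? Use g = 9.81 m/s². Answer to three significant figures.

With I = MR², the ratio k = I/(MR²) is 1.
The rolling condition ω = v/R makes the rotational term ½I(v/R)² = ½kMv², so KE_total = ½(1+k)Mv² = Mv².
All of this converts to potential energy at the highest point: Mv₀² = Mgh.
Thus h = (1+k)v₀²/(2g) = 2 × 8.02² / (2 × 9.81) ≈ 6.56 m.

h ≈ 6.56 m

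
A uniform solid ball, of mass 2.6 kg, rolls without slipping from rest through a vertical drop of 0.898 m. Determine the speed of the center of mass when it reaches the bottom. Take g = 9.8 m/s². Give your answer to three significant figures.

The moment of inertia is (2/5)MR², giving k ≡ I/(MR²) = 0.4.
Rolling without slipping gives ω = v/R, so the total kinetic energy is ½Mv² + ½Iω² = ½(1+k)Mv² = (7/10)Mv².
Setting Mgh = (7/10)Mv² gives v = √(2gh/(1+k)) = √(2·9.8·0.898/1.4) ≈ 3.55 m/s.

v ≈ 3.55 m/s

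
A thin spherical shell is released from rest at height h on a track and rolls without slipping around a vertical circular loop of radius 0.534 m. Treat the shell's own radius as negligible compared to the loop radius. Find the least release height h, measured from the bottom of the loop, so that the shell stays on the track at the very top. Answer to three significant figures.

The moment of inertia is (2/3)MR², giving k ≡ I/(MR²) = 2/3.
At the top, contact is just lost when gravity alone supplies the centripetal force: Mg = Mv_top²/r, i.e. v_top² = gr.
With ω = v/R, the kinetic energy at speed v is ½(1+k)Mv² = (5/6)Mv².
Energy conservation from release (height h) to the top (height 2r): Mgh = Mg(2r) + (5/6)M·gr.
Thus h_min = 2r + (1+k)r/2 = r(2 + 1.667/2) = 0.534 × 2.833 ≈ 1.51 m.

h_min ≈ 1.51 m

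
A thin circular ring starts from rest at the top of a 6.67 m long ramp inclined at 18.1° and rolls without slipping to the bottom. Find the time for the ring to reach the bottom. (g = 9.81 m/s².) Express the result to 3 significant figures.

t ≈ 2.96 s

For this body I = MR², i.e. k = I/(MR²) = 1.
Translational: Mg sinθ − f = Ma. Rotational about the CM: fR = Iα = kMRa, so f = kMa.
Hence a = g sinθ/(1+k) = 9.81×sin18.1°/2 = 1.524 m/s².
Starting from rest, L = ½at², so t = √(2L/a) = √(2×6.67/1.524) ≈ 2.96 s.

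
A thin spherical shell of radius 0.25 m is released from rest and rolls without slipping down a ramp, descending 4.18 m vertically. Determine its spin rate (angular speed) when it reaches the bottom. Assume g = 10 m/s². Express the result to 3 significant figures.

ω ≈ 28.3 rad/s

With I = (2/3)MR², the ratio k = I/(MR²) is 2/3.
The rolling condition ω = v/R makes the rotational term ½I(v/R)² = ½kMv², so KE_total = ½(1+k)Mv² = (5/6)Mv².
Energy conservation Mgh = ½(1+k)Mv² gives v = √(2gh/(1+k)) = √(2 × 10 × 4.18 / 1.667) = 7.082 m/s.
Then ω = v/R = 7.082 / 0.25 ≈ 28.3 rad/s.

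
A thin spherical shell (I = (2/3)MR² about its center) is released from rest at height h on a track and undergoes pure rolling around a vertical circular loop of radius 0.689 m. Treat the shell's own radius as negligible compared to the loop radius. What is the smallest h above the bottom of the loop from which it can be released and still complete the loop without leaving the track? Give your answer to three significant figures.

The moment of inertia is (2/3)MR², giving k ≡ I/(MR²) = 2/3.
At the top of the loop, the minimum-contact condition is Mg = Mv_top²/r, so v_top² = gr.
With ω = v/R, the kinetic energy at speed v is ½(1+k)Mv² = (5/6)Mv².
Energy conservation from release (height h) to the top (height 2r): Mgh = Mg(2r) + (5/6)M·gr.
Thus h_min = 2r + (1+k)r/2 = r(2 + 1.667/2) = 0.689 × 2.833 ≈ 1.95 m.

h_min ≈ 1.95 m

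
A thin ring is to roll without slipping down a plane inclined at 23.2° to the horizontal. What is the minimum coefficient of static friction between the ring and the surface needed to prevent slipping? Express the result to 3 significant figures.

μ_min ≈ 0.214

With I = MR², the ratio k = I/(MR²) is 1.
Along the incline Mg sinθ − f = Ma, and torque about the center fR = Iα = kMR²(a/R) gives f = kMa.
These give a = g sinθ/(1+k) and the required friction f = kMg sinθ/(1+k).
With N = Mg cosθ, the no-slip condition f ≤ μN gives μ_min = f/N = k tanθ/(1+k).
μ_min = 1 × tan23.2° / 2 ≈ 0.214.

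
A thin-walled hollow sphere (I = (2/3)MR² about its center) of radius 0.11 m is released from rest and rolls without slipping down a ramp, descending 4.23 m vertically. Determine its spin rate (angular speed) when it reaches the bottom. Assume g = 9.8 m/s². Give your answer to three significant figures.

The moment of inertia is (2/3)MR², giving k ≡ I/(MR²) = 2/3.
Pure rolling means v = ωR; then KE = ½Mv² + ½I(v/R)² = ½(1+k)Mv² = (5/6)Mv².
Energy conservation Mgh = ½(1+k)Mv² gives v = √(2gh/(1+k)) = √(2 × 9.8 × 4.23 / 1.667) = 7.053 m/s.
Then ω = v/R = 7.053 / 0.11 ≈ 64.1 rad/s.

ω ≈ 64.1 rad/s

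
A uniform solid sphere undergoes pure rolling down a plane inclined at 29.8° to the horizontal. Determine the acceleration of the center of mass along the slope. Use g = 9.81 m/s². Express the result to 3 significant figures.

a ≈ 3.48 m/s²

With I = (2/5)MR², the ratio k = I/(MR²) is 0.4.
Along the incline Mg sinθ − f = Ma, and torque about the center fR = Iα = kMR²(a/R) gives f = kMa.
Eliminating f: Mg sinθ = (1+k)Ma, so a = g sinθ/(1+k) = 9.81 × sin29.8° / 1.4 ≈ 3.48 m/s².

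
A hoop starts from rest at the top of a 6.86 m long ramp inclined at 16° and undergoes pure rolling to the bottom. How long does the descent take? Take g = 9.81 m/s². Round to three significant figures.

t ≈ 3.19 s

The moment of inertia is MR², giving k ≡ I/(MR²) = 1.
Along the incline Mg sinθ − f = Ma, and torque about the center fR = Iα = kMR²(a/R) gives f = kMa.
Hence a = g sinθ/(1+k) = 9.81×sin16°/2 = 1.352 m/s².
Starting from rest, L = ½at², so t = √(2L/a) = √(2×6.86/1.352) ≈ 3.19 s.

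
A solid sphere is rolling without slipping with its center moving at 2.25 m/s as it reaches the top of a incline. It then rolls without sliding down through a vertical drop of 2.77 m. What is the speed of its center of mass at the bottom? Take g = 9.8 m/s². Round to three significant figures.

Here I = (2/5)MR², so the shape factor k = I/(MR²) = 0.4.
Since it rolls without slipping, ω = v/R and KE = ½Mv² + ½Iω² = ½(1+k)Mv² = (7/10)Mv².
Energy conservation: (7/10)Mv₀² + Mgh = (7/10)Mv², so v² = v₀² + 2gh/(1+k).
v = √(2.25² + 2×9.8×2.77/1.4) = √43.84 ≈ 6.62 m/s.

v ≈ 6.62 m/s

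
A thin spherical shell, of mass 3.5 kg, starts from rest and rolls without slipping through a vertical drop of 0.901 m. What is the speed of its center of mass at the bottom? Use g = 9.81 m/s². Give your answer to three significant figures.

Here I = (2/3)MR², so the shape factor k = I/(MR²) = 2/3.
Rolling without slipping gives ω = v/R, so the total kinetic energy is ½Mv² + ½Iω² = ½(1+k)Mv² = (5/6)Mv².
Setting Mgh = (5/6)Mv² gives v = √(2gh/(1+k)) = √(2·9.81·0.901/1.667) ≈ 3.26 m/s.

v ≈ 3.26 m/s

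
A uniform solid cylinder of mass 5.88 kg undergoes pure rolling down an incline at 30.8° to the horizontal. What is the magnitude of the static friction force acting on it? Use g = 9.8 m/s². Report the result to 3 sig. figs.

f ≈ 9.84 N

Here I = (1/2)MR², so the shape factor k = I/(MR²) = 0.5.
Newton's second law down the slope: Mg sinθ − f = Ma. The torque equation fR = Iα (with α = a/R) gives f = kMa.
Combining, a = g sinθ/(1+k) and f = kMa = kMg sinθ/(1+k).
f = 0.5 × 5.88 × 9.8 × sin30.8° / 1.5 ≈ 9.84 N.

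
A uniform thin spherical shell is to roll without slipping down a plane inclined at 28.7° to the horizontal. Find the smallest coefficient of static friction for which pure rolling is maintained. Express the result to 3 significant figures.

Here I = (2/3)MR², so the shape factor k = I/(MR²) = 2/3.
Newton's second law down the slope: Mg sinθ − f = Ma. The torque equation fR = Iα (with α = a/R) gives f = kMa.
These give a = g sinθ/(1+k) and the required friction f = kMg sinθ/(1+k).
The normal force is N = Mg cosθ, so μ_min = f/N = k tanθ/(1+k).
μ_min = (2/3) × tan28.7° / 1.667 ≈ 0.219.

μ_min ≈ 0.219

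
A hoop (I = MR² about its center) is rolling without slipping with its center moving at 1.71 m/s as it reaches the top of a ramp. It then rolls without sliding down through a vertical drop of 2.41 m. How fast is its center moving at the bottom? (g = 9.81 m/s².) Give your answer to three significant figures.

For this body I = MR², i.e. k = I/(MR²) = 1.
Pure rolling means v = ωR; then KE = ½Mv² + ½I(v/R)² = ½(1+k)Mv² = Mv².
Energy conservation: Mv₀² + Mgh = Mv², so v² = v₀² + 2gh/(1+k).
v = √(1.71² + 2×9.81×2.41/2) = √26.57 ≈ 5.15 m/s.

v ≈ 5.15 m/s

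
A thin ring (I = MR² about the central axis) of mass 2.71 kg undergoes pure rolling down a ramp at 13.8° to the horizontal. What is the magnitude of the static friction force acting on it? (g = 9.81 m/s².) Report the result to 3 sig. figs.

f ≈ 3.17 N

The moment of inertia is MR², giving k ≡ I/(MR²) = 1.
Along the incline Mg sinθ − f = Ma, and torque about the center fR = Iα = kMR²(a/R) gives f = kMa.
Combining, a = g sinθ/(1+k) and f = kMa = kMg sinθ/(1+k).
f = 1 × 2.71 × 9.81 × sin13.8° / 2 ≈ 3.17 N.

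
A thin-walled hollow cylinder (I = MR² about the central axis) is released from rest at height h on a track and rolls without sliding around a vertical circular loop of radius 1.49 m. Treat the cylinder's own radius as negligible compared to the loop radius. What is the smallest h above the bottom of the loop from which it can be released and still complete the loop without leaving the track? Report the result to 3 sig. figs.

h_min ≈ 4.47 m

The moment of inertia is MR², giving k ≡ I/(MR²) = 1.
At the top of the loop, the minimum-contact condition is Mg = Mv_top²/r, so v_top² = gr.
With ω = v/R, the kinetic energy at speed v is ½(1+k)Mv² = Mv².
Energy conservation from release (height h) to the top (height 2r): Mgh = Mg(2r) + M·gr.
Thus h_min = 2r + (1+k)r/2 = r(2 + 2/2) = 1.49 × 3 ≈ 4.47 m.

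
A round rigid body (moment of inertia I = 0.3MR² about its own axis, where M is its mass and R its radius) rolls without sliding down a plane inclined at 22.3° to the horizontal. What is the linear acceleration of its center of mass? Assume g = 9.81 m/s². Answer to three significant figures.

For this body I = 0.3MR², i.e. k = I/(MR²) = 0.3.
Translational: Mg sinθ − f = Ma. Rotational about the CM: fR = Iα = kMRa, so f = kMa.
Eliminating f: Mg sinθ = (1+k)Ma, so a = g sinθ/(1+k) = 9.81 × sin22.3° / 1.3 ≈ 2.86 m/s².

a ≈ 2.86 m/s²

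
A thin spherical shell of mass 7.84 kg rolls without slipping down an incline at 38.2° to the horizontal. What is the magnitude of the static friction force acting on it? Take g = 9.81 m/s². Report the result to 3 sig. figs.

Here I = (2/3)MR², so the shape factor k = I/(MR²) = 2/3.
Along the incline Mg sinθ − f = Ma, and torque about the center fR = Iα = kMR²(a/R) gives f = kMa.
Combining, a = g sinθ/(1+k) and f = kMa = kMg sinθ/(1+k).
f = (2/3) × 7.84 × 9.81 × sin38.2° / 1.667 ≈ 19.0 N.

f ≈ 19.0 N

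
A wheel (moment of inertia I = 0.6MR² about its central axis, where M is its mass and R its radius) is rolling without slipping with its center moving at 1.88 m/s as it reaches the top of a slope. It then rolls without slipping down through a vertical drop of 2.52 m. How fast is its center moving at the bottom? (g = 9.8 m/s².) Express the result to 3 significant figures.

v ≈ 5.87 m/s

Here I = 0.6MR², so the shape factor k = I/(MR²) = 0.6.
Pure rolling means v = ωR; then KE = ½Mv² + ½I(v/R)² = ½(1+k)Mv² = (4/5)Mv².
Conserving energy between top and bottom: (4/5)Mv² = (4/5)Mv₀² + Mgh, hence v² = v₀² + 2gh/(1+k).
v = √(1.88² + 2×9.8×2.52/1.6) = √34.4 ≈ 5.87 m/s.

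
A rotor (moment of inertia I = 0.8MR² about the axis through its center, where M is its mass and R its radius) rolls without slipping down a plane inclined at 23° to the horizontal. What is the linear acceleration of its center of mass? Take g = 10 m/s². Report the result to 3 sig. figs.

For this body I = 0.8MR², i.e. k = I/(MR²) = 0.8.
Translational: Mg sinθ − f = Ma. Rotational about the CM: fR = Iα = kMRa, so f = kMa.
Eliminating f: Mg sinθ = (1+k)Ma, so a = g sinθ/(1+k) = 10 × sin23° / 1.8 ≈ 2.17 m/s².

a ≈ 2.17 m/s²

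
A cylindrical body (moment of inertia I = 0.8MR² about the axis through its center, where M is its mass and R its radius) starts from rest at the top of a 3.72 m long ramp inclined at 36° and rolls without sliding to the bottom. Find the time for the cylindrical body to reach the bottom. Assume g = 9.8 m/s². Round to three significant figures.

t ≈ 1.52 s

For this body I = 0.8MR², i.e. k = I/(MR²) = 0.8.
Translational: Mg sinθ − f = Ma. Rotational about the CM: fR = Iα = kMRa, so f = kMa.
Hence a = g sinθ/(1+k) = 9.8×sin36°/1.8 = 3.2 m/s².
With constant a from rest, t = √(2L/a) = √(2·3.72/3.2) ≈ 1.52 s.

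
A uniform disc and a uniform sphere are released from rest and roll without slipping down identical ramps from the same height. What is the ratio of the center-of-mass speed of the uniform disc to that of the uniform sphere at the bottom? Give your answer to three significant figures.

Each satisfies Mgh = ½(1+k)Mv² with k = I/(MR²), so v ∝ 1/√(1+k).
For the uniform disc k = 0.5; for the uniform sphere k = 0.4.
v₁/v₂ = √((1+k₂)/(1+k₁)) = √(1.4/1.5) ≈ 0.966.

v_ratio ≈ 0.966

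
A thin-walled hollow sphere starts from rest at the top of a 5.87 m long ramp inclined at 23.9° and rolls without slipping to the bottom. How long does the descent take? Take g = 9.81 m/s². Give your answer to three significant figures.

t ≈ 2.22 s

For this body I = (2/3)MR², i.e. k = I/(MR²) = 2/3.
Along the incline Mg sinθ − f = Ma, and torque about the center fR = Iα = kMR²(a/R) gives f = kMa.
Hence a = g sinθ/(1+k) = 9.81×sin23.9°/1.667 = 2.385 m/s².
With constant a from rest, t = √(2L/a) = √(2·5.87/2.385) ≈ 2.22 s.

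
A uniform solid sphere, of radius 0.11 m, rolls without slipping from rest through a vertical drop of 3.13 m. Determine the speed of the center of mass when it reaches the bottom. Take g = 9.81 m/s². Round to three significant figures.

v ≈ 6.62 m/s

Here I = (2/5)MR², so the shape factor k = I/(MR²) = 0.4.
Since it rolls without slipping, ω = v/R and KE = ½Mv² + ½Iω² = ½(1+k)Mv² = (7/10)Mv².
Setting Mgh = (7/10)Mv² gives v = √(2gh/(1+k)) = √(2·9.81·3.13/1.4) ≈ 6.62 m/s.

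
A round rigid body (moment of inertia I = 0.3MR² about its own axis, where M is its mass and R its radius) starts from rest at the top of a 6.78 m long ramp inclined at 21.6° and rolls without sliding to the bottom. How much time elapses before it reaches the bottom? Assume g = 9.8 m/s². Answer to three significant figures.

t ≈ 2.21 s

For this body I = 0.3MR², i.e. k = I/(MR²) = 0.3.
Newton's second law down the slope: Mg sinθ − f = Ma. The torque equation fR = Iα (with α = a/R) gives f = kMa.
Hence a = g sinθ/(1+k) = 9.8×sin21.6°/1.3 = 2.775 m/s².
With constant a from rest, t = √(2L/a) = √(2·6.78/2.775) ≈ 2.21 s.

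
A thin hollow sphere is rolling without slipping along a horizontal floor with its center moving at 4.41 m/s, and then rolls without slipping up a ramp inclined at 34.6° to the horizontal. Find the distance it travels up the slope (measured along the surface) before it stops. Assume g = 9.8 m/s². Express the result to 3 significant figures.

d ≈ 2.91 m

For this body I = (2/3)MR², i.e. k = I/(MR²) = 2/3.
Since it rolls without slipping, ω = v/R and KE = ½Mv² + ½Iω² = ½(1+k)Mv² = (5/6)Mv².
Setting this equal to Mgh gives the vertical rise h = (1+k)v₀²/(2g) = 1.667×4.41²/(2×9.8) = 1.654 m.
Along the incline, d = h/sinθ = 1.654/sin34.6° ≈ 2.91 m.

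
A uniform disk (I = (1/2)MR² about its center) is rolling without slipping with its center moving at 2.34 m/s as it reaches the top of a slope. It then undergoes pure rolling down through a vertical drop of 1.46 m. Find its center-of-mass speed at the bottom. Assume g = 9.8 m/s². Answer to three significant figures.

For this body I = (1/2)MR², i.e. k = I/(MR²) = 0.5.
The rolling condition ω = v/R makes the rotational term ½I(v/R)² = ½kMv², so KE_total = ½(1+k)Mv² = (3/4)Mv².
Energy conservation: (3/4)Mv₀² + Mgh = (3/4)Mv², so v² = v₀² + 2gh/(1+k).
v = √(2.34² + 2×9.8×1.46/1.5) = √24.55 ≈ 4.96 m/s.

v ≈ 4.96 m/s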